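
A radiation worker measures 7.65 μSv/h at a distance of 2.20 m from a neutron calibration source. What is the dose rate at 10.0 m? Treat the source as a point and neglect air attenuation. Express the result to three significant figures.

Since intensity falls as 1/r², the rate at 10.0 m is
7.65 × (2.20/10.0)² = 7.65 × 0.04840 = 0.3703 μSv/h.

0.370 μSv/h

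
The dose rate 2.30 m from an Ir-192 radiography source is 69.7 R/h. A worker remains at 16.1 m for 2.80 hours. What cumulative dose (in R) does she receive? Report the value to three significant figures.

3.98 R

Using I₁d₁² = I₂d₂², rate at 16.1 m:
69.7 × (2.30/16.1)² = 69.7 × 0.02041 = 1.423 R/h.
Dose = rate × time = 1.423 R/h × 2.800 h = 3.984 R.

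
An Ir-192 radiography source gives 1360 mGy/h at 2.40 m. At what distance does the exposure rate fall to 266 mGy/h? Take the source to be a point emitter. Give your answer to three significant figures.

Since intensity falls as 1/r², d₂ = d₁·√(I₁/I₂).
I₁/I₂ = 1360/266 = 5.113, so d₂ = 2.40 × √5.113 = 5.427 m.

5.43 m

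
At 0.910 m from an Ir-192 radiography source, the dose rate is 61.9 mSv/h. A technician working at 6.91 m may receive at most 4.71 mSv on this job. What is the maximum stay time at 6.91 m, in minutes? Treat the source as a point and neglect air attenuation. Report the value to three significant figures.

263 min

Applying the 1/r² law, rate at 6.91 m:
(0.910/6.91)² = 0.01734, so 61.9 × 0.01734 = 1.073 mSv/h.
Stay time = 4.71 mSv ÷ 1.073 mSv/h = 4.390 h = 263.4 min.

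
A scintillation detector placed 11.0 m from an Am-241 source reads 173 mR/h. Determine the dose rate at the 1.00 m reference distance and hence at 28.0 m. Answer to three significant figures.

Applying the 1/r² law,
At 1.00 m: (11.0/1.00)² = 121.0, so 173 × 121.0 = 20930 mR/h
At 28.0 m: 20930 × (1.00/28.0)² = 20930 × 0.001276 = 26.71 mR/h.

20900 mR/h; 26.7 mR/h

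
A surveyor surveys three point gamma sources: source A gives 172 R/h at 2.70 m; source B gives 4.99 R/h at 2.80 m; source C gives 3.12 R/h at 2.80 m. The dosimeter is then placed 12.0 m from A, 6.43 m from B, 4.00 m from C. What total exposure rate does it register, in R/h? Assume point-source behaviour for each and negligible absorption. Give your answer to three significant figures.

Each source contributes Iᵢ·(dᵢ/rᵢ)²; contributions add.
A: 172 × (2.70/12.0)² = 8.708 R/h
B: 4.99 × (2.80/6.43)² = 0.9462 R/h
C: 3.12 × (2.80/4.00)² = 1.529 R/h
Total = 8.708 + 0.9462 + 1.529 = 11.18 R/h.

11.2 R/h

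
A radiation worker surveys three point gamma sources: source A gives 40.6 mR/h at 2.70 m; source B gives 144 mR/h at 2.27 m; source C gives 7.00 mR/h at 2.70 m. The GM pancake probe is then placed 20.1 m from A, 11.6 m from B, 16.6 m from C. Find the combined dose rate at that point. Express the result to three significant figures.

6.43 mR/h

Each source contributes Iᵢ·(dᵢ/rᵢ)²; contributions add.
A: 40.6 × (2.70/20.1)² = 0.7326 mR/h
B: 144 × (2.27/11.6)² = 5.514 mR/h
C: 7.00 × (2.70/16.6)² = 0.1852 mR/h
Total = 0.7326 + 5.514 + 0.1852 = 6.432 mR/h.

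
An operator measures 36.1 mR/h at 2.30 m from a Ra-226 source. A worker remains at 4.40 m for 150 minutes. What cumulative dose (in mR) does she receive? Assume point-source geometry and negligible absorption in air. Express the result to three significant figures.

Using I₁d₁² = I₂d₂², rate at 4.40 m:
(2.30/4.40)² = 0.2732, so 36.1 × 0.2732 = 9.863 mR/h.
Dose = rate × time = 9.863 mR/h × 2.500 h = 24.66 mR.

24.7 mR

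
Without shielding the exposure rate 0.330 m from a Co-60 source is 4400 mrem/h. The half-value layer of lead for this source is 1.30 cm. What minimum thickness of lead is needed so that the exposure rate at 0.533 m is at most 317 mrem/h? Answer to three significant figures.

3.14 cm

At 0.533 m, distance alone gives 4400 × (0.330/0.533)² = 4400 × 0.3833 = 1687 mrem/h.
Further attenuation needed: 1687/317 = 5.322.
n = log₂(5.322) = 2.412 half-value layers.
Thickness = 2.412 × 1.30 cm = 3.136 cm.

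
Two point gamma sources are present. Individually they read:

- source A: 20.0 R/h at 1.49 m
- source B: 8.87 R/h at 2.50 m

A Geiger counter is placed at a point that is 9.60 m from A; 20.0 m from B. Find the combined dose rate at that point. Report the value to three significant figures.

0.620 R/h

Each source contributes Iᵢ·(dᵢ/rᵢ)²; contributions add.
A: 20.0 × (1.49/9.60)² = 0.4818 R/h
B: 8.87 × (2.50/20.0)² = 0.1386 R/h
Total = 0.4818 + 0.1386 = 0.6204 R/h.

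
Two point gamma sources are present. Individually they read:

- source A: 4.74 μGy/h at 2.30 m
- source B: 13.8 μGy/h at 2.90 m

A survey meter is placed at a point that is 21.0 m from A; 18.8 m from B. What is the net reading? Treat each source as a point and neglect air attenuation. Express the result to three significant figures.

Each source contributes Iᵢ·(dᵢ/rᵢ)²; contributions add.
A: 4.74 × (2.30/21.0)² = 0.05686 μGy/h
B: 13.8 × (2.90/18.8)² = 0.3284 μGy/h
Total = 0.05686 + 0.3284 = 0.3853 μGy/h.

0.385 μGy/h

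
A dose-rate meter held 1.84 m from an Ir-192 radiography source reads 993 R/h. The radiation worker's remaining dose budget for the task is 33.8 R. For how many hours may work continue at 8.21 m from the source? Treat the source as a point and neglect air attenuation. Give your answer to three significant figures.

0.678 h

Applying the 1/r² law, rate at 8.21 m:
(1.84/8.21)² = 0.05023, so 993 × 0.05023 = 49.88 R/h.
Stay time = 33.8 R ÷ 49.88 R/h = 0.6776 h.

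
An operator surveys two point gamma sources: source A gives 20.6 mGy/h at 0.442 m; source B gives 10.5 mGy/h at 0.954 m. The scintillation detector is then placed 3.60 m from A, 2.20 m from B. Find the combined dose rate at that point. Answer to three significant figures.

2.28 mGy/h

By superposition, sum each source's inverse-square contribution:
A: 20.6 × (0.442/3.60)² = 0.3105 mGy/h
B: 10.5 × (0.954/2.20)² = 1.974 mGy/h
Total = 0.3105 + 1.974 = 2.284 mGy/h.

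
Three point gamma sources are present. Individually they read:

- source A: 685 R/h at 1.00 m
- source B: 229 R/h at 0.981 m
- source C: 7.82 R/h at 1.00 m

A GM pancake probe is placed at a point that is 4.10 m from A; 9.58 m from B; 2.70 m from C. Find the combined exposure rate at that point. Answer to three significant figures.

44.2 R/h

By superposition, sum each source's inverse-square contribution:
A: 685 × (1.00/4.10)² = 40.75 R/h
B: 229 × (0.981/9.58)² = 2.401 R/h
C: 7.82 × (1.00/2.70)² = 1.073 R/h
Total = 40.75 + 2.401 + 1.073 = 44.22 R/h.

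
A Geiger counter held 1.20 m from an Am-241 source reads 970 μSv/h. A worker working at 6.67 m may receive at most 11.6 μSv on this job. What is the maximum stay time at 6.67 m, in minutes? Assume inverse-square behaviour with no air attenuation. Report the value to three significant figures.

Using I₁d₁² = I₂d₂², rate at 6.67 m:
(1.20/6.67)² = 0.03237, so 970 × 0.03237 = 31.40 μSv/h.
Stay time = 11.6 μSv ÷ 31.40 μSv/h = 0.3694 h = 22.16 min.

22.2 min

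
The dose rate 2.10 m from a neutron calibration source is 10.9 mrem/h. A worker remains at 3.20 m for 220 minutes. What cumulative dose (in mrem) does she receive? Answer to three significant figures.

Using I₁d₁² = I₂d₂², rate at 3.20 m:
10.9 × (2.10/3.20)² = 10.9 × 0.4307 = 4.695 mrem/h.
Dose = rate × time = 4.695 mrem/h × 3.667 h = 17.22 mrem.

17.2 mrem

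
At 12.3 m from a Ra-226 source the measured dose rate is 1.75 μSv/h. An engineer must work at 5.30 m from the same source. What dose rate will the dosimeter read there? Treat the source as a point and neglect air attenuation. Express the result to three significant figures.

Intensity scales as (d₁/d₂)², so scaling from 12.3 m to 5.30 m:
(12.3/5.30)² = 5.386, so 1.75 × 5.386 = 9.425 μSv/h.

9.43 μSv/h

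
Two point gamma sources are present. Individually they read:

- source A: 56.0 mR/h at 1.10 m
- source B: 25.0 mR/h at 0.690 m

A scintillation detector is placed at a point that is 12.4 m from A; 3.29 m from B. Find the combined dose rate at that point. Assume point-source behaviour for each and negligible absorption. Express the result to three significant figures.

1.54 mR/h

Each source contributes Iᵢ·(dᵢ/rᵢ)²; contributions add.
A: 56.0 × (1.10/12.4)² = 0.4407 mR/h
B: 25.0 × (0.690/3.29)² = 1.100 mR/h
Total = 0.4407 + 1.100 = 1.541 mR/h.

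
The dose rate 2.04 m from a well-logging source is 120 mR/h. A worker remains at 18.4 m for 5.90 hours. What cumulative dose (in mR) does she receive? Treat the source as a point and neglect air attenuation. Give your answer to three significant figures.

8.70 mR

Using I₁d₁² = I₂d₂², rate at 18.4 m:
(2.04/18.4)² = 0.01229, so 120 × 0.01229 = 1.475 mR/h.
Dose = rate × time = 1.475 mR/h × 5.900 h = 8.703 mR.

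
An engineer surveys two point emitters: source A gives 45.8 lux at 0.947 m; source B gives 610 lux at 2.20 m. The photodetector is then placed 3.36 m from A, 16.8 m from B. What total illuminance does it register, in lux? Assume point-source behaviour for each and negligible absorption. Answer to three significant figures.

14.1 lux

Each source contributes Iᵢ·(dᵢ/rᵢ)²; contributions add.
A: 45.8 × (0.947/3.36)² = 3.638 lux
B: 610 × (2.20/16.8)² = 10.46 lux
Total = 3.638 + 10.46 = 14.10 lux.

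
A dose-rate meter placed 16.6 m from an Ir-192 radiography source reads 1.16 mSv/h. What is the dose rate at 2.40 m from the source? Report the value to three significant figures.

55.5 mSv/h

Using I₁d₁² = I₂d₂², scaling from 16.6 m to 2.40 m:
1.16 × (16.6/2.40)² = 1.16 × 47.84 = 55.49 mSv/h.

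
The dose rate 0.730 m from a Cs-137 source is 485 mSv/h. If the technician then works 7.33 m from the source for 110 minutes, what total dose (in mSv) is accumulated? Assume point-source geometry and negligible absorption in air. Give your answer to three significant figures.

8.82 mSv

Applying the 1/r² law, rate at 7.33 m:
485 × (0.730/7.33)² = 485 × 0.009918 = 4.810 mSv/h.
Dose = rate × time = 4.810 mSv/h × 1.833 h = 8.817 mSv.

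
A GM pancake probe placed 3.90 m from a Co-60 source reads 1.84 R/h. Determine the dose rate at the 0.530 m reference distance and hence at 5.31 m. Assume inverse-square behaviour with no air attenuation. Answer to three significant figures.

99.6 R/h; 0.993 R/h

Intensity scales as (d₁/d₂)², so
At 0.530 m: 1.84 × (3.90/0.530)² = 1.84 × 54.15 = 99.64 R/h
At 5.31 m: 99.64 × (0.530/5.31)² = 99.64 × 0.009962 = 0.9926 R/h.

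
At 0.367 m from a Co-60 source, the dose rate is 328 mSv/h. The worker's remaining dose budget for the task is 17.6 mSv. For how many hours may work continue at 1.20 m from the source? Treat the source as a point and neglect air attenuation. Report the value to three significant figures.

Using I₁d₁² = I₂d₂², rate at 1.20 m:
328 × (0.367/1.20)² = 328 × 0.09353 = 30.68 mSv/h.
Stay time = 17.6 mSv ÷ 30.68 mSv/h = 0.5737 h.

0.574 h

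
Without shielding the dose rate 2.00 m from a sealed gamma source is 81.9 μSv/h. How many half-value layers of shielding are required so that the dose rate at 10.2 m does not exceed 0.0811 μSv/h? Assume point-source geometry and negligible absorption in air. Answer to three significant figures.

5.28 half-value layers

At 10.2 m, distance alone gives 81.9 × (2.00/10.2)² = 81.9 × 0.03845 = 3.149 μSv/h.
Further attenuation needed: 3.149/0.0811 = 38.83.
n = log₂(38.83) = 5.279 half-value layers.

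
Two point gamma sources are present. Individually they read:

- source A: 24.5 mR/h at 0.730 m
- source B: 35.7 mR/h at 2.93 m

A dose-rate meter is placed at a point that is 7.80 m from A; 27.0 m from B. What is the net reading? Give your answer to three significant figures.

Each source contributes Iᵢ·(dᵢ/rᵢ)²; contributions add.
A: 24.5 × (0.730/7.80)² = 0.2146 mR/h
B: 35.7 × (2.93/27.0)² = 0.4204 mR/h
Total = 0.2146 + 0.4204 = 0.6350 mR/h.

0.635 mR/h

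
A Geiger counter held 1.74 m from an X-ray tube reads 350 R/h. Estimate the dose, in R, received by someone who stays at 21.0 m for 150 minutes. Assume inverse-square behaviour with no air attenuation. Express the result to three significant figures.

6.01 R

Using I₁d₁² = I₂d₂², rate at 21.0 m:
(1.74/21.0)² = 0.006865, so 350 × 0.006865 = 2.403 R/h.
Dose = rate × time = 2.403 R/h × 2.500 h = 6.008 R.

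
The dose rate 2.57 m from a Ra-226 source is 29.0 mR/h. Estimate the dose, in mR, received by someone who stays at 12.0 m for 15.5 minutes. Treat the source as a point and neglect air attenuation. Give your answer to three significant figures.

0.344 mR

By the inverse-square law, rate at 12.0 m:
(2.57/12.0)² = 0.04587, so 29.0 × 0.04587 = 1.330 mR/h.
Dose = rate × time = 1.330 mR/h × 0.2583 h = 0.3435 mR.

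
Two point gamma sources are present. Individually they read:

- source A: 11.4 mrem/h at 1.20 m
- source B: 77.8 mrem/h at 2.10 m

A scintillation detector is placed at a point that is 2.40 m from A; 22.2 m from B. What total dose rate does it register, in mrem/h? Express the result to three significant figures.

By superposition, sum each source's inverse-square contribution:
A: 11.4 × (1.20/2.40)² = 2.850 mrem/h
B: 77.8 × (2.10/22.2)² = 0.6962 mrem/h
Total = 2.850 + 0.6962 = 3.546 mrem/h.

3.55 mrem/h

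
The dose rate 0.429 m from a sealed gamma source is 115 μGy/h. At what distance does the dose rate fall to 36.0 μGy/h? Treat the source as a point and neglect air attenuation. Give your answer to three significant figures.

Since intensity falls as 1/r², d₂ = d₁·√(I₁/I₂).
I₁/I₂ = 115/36.0 = 3.194, so d₂ = 0.429 × √3.194 = 0.7667 m.

0.767 m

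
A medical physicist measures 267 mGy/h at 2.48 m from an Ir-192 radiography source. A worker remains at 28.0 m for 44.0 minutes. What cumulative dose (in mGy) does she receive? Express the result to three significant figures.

Since intensity falls as 1/r², rate at 28.0 m:
(2.48/28.0)² = 0.007845, so 267 × 0.007845 = 2.095 mGy/h.
Dose = rate × time = 2.095 mGy/h × 0.7333 h = 1.536 mGy.

1.54 mGy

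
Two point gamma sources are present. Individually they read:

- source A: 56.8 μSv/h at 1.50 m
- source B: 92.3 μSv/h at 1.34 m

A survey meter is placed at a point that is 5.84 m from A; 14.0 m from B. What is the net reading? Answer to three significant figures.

4.59 μSv/h

Each source contributes Iᵢ·(dᵢ/rᵢ)²; contributions add.
A: 56.8 × (1.50/5.84)² = 3.747 μSv/h
B: 92.3 × (1.34/14.0)² = 0.8456 μSv/h
Total = 3.747 + 0.8456 = 4.593 μSv/h.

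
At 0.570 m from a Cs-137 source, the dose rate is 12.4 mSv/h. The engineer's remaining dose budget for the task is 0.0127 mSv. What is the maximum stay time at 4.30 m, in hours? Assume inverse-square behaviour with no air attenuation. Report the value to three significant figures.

0.0583 h

Intensity scales as (d₁/d₂)², so rate at 4.30 m:
(0.570/4.30)² = 0.01757, so 12.4 × 0.01757 = 0.2179 mSv/h.
Stay time = 0.0127 mSv ÷ 0.2179 mSv/h = 0.05828 h.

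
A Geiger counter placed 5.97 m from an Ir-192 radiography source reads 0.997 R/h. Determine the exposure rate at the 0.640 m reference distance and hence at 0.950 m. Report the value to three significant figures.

86.8 R/h; 39.4 R/h

Since intensity falls as 1/r²,
At 0.640 m: 0.997 × (5.97/0.640)² = 0.997 × 87.01 = 86.75 R/h
At 0.950 m: (0.640/0.950)² = 0.4539, so 86.75 × 0.4539 = 39.38 R/h.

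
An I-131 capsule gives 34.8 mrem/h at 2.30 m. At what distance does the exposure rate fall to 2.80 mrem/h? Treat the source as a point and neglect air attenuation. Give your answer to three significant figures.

8.11 m

Applying the 1/r² law, d₂ = d₁·√(I₁/I₂).
I₁/I₂ = 34.8/2.80 = 12.43, so d₂ = 2.30 × √12.43 = 8.109 m.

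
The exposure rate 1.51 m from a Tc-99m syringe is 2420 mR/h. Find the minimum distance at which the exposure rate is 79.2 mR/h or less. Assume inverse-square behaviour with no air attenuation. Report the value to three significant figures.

Since intensity falls as 1/r², d₂ = d₁·√(I₁/I₂).
I₁/I₂ = 2420/79.2 = 30.56, so d₂ = 1.51 × √30.56 = 8.347 m.

8.35 m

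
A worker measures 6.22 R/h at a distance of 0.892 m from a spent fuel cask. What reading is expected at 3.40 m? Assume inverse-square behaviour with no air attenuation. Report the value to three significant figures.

Since intensity falls as 1/r², the rate at 3.40 m is
6.22 × (0.892/3.40)² = 6.22 × 0.06883 = 0.4281 R/h.

0.428 R/h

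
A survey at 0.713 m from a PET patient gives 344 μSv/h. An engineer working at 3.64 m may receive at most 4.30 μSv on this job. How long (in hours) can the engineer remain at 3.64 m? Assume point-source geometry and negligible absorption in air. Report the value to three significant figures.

0.326 h

Using I₁d₁² = I₂d₂², rate at 3.64 m:
344 × (0.713/3.64)² = 344 × 0.03837 = 13.20 μSv/h.
Stay time = 4.30 μSv ÷ 13.20 μSv/h = 0.3258 h.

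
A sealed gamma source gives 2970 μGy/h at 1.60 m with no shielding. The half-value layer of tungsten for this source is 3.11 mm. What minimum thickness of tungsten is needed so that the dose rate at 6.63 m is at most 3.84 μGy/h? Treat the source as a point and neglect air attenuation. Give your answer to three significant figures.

At 6.63 m, distance alone gives 2970 × (1.60/6.63)² = 2970 × 0.05824 = 173.0 μGy/h.
Further attenuation needed: 173.0/3.84 = 45.05.
n = log₂(45.05) = 5.493 half-value layers.
Thickness = 5.493 × 3.11 mm = 17.08 mm.

17.1 mm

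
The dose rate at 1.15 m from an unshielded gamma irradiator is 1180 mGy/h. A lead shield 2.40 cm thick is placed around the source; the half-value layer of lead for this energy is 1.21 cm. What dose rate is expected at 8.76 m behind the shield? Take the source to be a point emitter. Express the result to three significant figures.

Distance alone: (1.15/8.76)² = 0.01723, so 1180 × 0.01723 = 20.33 mGy/h.
Shield: 2.40/1.21 = 1.983 half-value layers → attenuation 2^(−1.983) = 0.2530.
Combined: 20.33 × 0.2530 = 5.143 mGy/h.

5.14 mGy/h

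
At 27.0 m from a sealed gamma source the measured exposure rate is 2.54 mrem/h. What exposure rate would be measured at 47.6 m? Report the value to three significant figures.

Using I₁d₁² = I₂d₂², scaling from 27.0 m to 47.6 m:
(27.0/47.6)² = 0.3217, so 2.54 × 0.3217 = 0.8171 mrem/h.

0.817 mrem/h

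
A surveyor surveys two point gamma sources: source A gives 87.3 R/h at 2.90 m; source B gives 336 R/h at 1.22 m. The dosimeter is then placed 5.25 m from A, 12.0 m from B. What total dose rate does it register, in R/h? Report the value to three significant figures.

30.1 R/h

By superposition, sum each source's inverse-square contribution:
A: 87.3 × (2.90/5.25)² = 26.64 R/h
B: 336 × (1.22/12.0)² = 3.473 R/h
Total = 26.64 + 3.473 = 30.11 R/h.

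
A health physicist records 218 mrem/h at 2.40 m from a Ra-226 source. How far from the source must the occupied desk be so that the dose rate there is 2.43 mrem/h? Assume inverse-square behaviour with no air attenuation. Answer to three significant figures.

22.7 m

By the inverse-square law, d₂ = d₁·√(I₁/I₂).
I₁/I₂ = 218/2.43 = 89.71, so d₂ = 2.40 × √89.71 = 22.73 m.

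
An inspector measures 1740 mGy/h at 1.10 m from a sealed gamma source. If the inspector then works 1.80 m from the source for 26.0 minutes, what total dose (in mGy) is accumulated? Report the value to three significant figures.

Intensity scales as (d₁/d₂)², so rate at 1.80 m:
(1.10/1.80)² = 0.3735, so 1740 × 0.3735 = 649.9 mGy/h.
Dose = rate × time = 649.9 mGy/h × 0.4333 h = 281.6 mGy.

282 mGy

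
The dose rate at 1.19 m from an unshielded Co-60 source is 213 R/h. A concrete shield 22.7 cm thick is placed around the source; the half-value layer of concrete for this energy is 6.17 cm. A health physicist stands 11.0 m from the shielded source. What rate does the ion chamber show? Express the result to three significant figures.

Distance alone: 213 × (1.19/11.0)² = 213 × 0.01170 = 2.492 R/h.
Shield: 22.7/6.17 = 3.679 half-value layers → attenuation 2^(−3.679) = 0.07807.
Combined: 2.492 × 0.07807 = 0.1946 R/h.

0.195 R/h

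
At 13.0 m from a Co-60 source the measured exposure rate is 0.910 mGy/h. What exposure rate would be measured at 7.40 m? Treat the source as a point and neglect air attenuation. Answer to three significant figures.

2.81 mGy/h

Since intensity falls as 1/r², scaling from 13.0 m to 7.40 m:
0.910 × (13.0/7.40)² = 0.910 × 3.086 = 2.808 mGy/h.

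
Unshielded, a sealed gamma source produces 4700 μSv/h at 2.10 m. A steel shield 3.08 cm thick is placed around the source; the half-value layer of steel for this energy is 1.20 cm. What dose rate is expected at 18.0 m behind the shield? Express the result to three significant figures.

Distance alone: (2.10/18.0)² = 0.01361, so 4700 × 0.01361 = 63.97 μSv/h.
Shield: 3.08/1.20 = 2.567 half-value layers → attenuation 2^(−2.567) = 0.1688.
Combined: 63.97 × 0.1688 = 10.80 μSv/h.

10.8 μSv/h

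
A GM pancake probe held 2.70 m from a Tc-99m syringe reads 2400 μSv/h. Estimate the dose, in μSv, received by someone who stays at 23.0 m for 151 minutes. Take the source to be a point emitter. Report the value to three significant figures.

83.2 μSv

By the inverse-square law, rate at 23.0 m:
(2.70/23.0)² = 0.01378, so 2400 × 0.01378 = 33.07 μSv/h.
Dose = rate × time = 33.07 μSv/h × 2.517 h = 83.24 μSv.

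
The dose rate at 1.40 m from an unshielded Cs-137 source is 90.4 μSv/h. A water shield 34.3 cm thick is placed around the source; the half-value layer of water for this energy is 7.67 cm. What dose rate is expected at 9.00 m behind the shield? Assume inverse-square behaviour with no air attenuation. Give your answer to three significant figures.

Distance alone: 90.4 × (1.40/9.00)² = 90.4 × 0.02420 = 2.188 μSv/h.
Shield: 34.3/7.67 = 4.472 half-value layers → attenuation 2^(−4.472) = 0.04506.
Combined: 2.188 × 0.04506 = 0.09859 μSv/h.

0.0986 μSv/h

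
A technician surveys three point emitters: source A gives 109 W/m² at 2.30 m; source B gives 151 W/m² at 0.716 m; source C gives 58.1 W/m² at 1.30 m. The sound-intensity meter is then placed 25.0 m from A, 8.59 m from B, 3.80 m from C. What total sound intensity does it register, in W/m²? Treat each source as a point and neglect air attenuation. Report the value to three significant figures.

Each source contributes Iᵢ·(dᵢ/rᵢ)²; contributions add.
A: 109 × (2.30/25.0)² = 0.9226 W/m²
B: 151 × (0.716/8.59)² = 1.049 W/m²
C: 58.1 × (1.30/3.80)² = 6.800 W/m²
Total = 0.9226 + 1.049 + 6.800 = 8.772 W/m².

8.77 W/m²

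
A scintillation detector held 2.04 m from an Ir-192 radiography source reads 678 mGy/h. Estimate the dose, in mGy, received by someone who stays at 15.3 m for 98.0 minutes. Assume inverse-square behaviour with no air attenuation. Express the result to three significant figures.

Since intensity falls as 1/r², rate at 15.3 m:
(2.04/15.3)² = 0.01778, so 678 × 0.01778 = 12.05 mGy/h.
Dose = rate × time = 12.05 mGy/h × 1.633 h = 19.68 mGy.

19.7 mGy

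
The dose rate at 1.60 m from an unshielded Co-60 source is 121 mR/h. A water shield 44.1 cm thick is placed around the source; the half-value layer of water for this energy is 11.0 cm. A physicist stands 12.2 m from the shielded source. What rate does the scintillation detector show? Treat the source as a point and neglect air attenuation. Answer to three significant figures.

Distance alone: (1.60/12.2)² = 0.01720, so 121 × 0.01720 = 2.081 mR/h.
Shield: 44.1/11.0 = 4.009 half-value layers → attenuation 2^(−4.009) = 0.06211.
Combined: 2.081 × 0.06211 = 0.1293 mR/h.

0.129 mR/h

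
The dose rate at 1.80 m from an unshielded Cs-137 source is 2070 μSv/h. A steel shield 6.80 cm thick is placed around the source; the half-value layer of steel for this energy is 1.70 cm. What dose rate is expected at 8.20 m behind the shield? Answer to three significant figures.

6.23 μSv/h

Distance alone: (1.80/8.20)² = 0.04819, so 2070 × 0.04819 = 99.75 μSv/h.
Shield: 6.80/1.70 = 4.000 half-value layers → attenuation 2^(−4.000) = 0.06250.
Combined: 99.75 × 0.06250 = 6.234 μSv/h.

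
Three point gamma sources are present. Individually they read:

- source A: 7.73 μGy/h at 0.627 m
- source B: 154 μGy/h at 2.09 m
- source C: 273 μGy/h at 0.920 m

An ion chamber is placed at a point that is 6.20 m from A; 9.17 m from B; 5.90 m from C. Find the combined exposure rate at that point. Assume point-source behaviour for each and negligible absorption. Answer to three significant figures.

14.7 μGy/h

By superposition, sum each source's inverse-square contribution:
A: 7.73 × (0.627/6.20)² = 0.07906 μGy/h
B: 154 × (2.09/9.17)² = 8.000 μGy/h
C: 273 × (0.920/5.90)² = 6.638 μGy/h
Total = 0.07906 + 8.000 + 6.638 = 14.72 μGy/h.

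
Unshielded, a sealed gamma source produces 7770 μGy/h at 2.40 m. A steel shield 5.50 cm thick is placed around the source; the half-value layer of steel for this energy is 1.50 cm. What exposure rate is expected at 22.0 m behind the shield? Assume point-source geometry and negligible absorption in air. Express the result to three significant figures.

Distance alone: (2.40/22.0)² = 0.01190, so 7770 × 0.01190 = 92.46 μGy/h.
Shield: 5.50/1.50 = 3.667 half-value layers → attenuation 2^(−3.667) = 0.07873.
Combined: 92.46 × 0.07873 = 7.279 μGy/h.

7.28 μGy/h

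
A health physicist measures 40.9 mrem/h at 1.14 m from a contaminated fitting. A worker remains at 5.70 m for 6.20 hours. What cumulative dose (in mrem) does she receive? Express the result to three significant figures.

Since intensity falls as 1/r², rate at 5.70 m:
40.9 × (1.14/5.70)² = 40.9 × 0.04000 = 1.636 mrem/h.
Dose = rate × time = 1.636 mrem/h × 6.200 h = 10.14 mrem.

10.1 mrem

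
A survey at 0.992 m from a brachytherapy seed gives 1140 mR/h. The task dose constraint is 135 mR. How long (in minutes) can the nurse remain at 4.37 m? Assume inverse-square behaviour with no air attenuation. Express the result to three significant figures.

Using I₁d₁² = I₂d₂², rate at 4.37 m:
1140 × (0.992/4.37)² = 1140 × 0.05153 = 58.74 mR/h.
Stay time = 135 mR ÷ 58.74 mR/h = 2.298 h = 137.9 min.

138 min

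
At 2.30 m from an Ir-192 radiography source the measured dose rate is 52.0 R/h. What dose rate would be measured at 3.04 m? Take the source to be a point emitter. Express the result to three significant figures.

Applying the 1/r² law, scaling from 2.30 m to 3.04 m:
(2.30/3.04)² = 0.5724, so 52.0 × 0.5724 = 29.76 R/h.

29.8 R/h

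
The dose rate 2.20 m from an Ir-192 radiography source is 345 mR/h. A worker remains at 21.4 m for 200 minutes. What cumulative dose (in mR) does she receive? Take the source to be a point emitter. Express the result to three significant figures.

12.2 mR

Applying the 1/r² law, rate at 21.4 m:
(2.20/21.4)² = 0.01057, so 345 × 0.01057 = 3.647 mR/h.
Dose = rate × time = 3.647 mR/h × 3.333 h = 12.16 mR.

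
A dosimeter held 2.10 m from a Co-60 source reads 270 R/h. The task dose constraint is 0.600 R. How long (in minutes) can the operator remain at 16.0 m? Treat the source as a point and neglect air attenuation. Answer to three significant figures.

7.74 min

Applying the 1/r² law, rate at 16.0 m:
270 × (2.10/16.0)² = 270 × 0.01723 = 4.652 R/h.
Stay time = 0.600 R ÷ 4.652 R/h = 0.1290 h = 7.740 min.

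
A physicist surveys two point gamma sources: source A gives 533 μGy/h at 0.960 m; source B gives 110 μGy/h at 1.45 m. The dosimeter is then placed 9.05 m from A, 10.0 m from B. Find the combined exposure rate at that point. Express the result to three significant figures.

8.31 μGy/h

By superposition, sum each source's inverse-square contribution:
A: 533 × (0.960/9.05)² = 5.998 μGy/h
B: 110 × (1.45/10.0)² = 2.313 μGy/h
Total = 5.998 + 2.313 = 8.311 μGy/h.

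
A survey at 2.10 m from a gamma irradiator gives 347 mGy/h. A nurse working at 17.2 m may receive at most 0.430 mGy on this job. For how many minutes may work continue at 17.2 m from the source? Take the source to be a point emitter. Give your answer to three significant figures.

4.99 min

By the inverse-square law, rate at 17.2 m:
347 × (2.10/17.2)² = 347 × 0.01491 = 5.174 mGy/h.
Stay time = 0.430 mGy ÷ 5.174 mGy/h = 0.08311 h = 4.987 min.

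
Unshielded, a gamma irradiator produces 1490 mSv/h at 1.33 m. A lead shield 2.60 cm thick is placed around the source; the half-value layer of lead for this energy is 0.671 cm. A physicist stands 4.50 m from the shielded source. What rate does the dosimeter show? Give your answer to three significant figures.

Distance alone: (1.33/4.50)² = 0.08735, so 1490 × 0.08735 = 130.2 mSv/h.
Shield: 2.60/0.671 = 3.875 half-value layers → attenuation 2^(−3.875) = 0.06816.
Combined: 130.2 × 0.06816 = 8.874 mSv/h.

8.87 mSv/h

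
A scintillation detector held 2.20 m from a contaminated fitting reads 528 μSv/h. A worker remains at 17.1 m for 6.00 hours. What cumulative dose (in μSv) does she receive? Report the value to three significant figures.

52.4 μSv

Since intensity falls as 1/r², rate at 17.1 m:
(2.20/17.1)² = 0.01655, so 528 × 0.01655 = 8.738 μSv/h.
Dose = rate × time = 8.738 μSv/h × 6.000 h = 52.43 μSv.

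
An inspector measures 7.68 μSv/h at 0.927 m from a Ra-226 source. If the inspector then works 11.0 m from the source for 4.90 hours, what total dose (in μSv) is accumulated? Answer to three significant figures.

0.267 μSv

Intensity scales as (d₁/d₂)², so rate at 11.0 m:
(0.927/11.0)² = 0.007102, so 7.68 × 0.007102 = 0.05454 μSv/h.
Dose = rate × time = 0.05454 μSv/h × 4.900 h = 0.2672 μSv.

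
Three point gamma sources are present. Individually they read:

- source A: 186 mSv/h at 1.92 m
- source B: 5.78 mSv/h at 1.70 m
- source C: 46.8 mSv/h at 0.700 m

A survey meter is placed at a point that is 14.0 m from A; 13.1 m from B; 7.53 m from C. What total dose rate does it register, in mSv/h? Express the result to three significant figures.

4.00 mSv/h

Each source contributes Iᵢ·(dᵢ/rᵢ)²; contributions add.
A: 186 × (1.92/14.0)² = 3.498 mSv/h
B: 5.78 × (1.70/13.1)² = 0.09734 mSv/h
C: 46.8 × (0.700/7.53)² = 0.4044 mSv/h
Total = 3.498 + 0.09734 + 0.4044 = 4.000 mSv/h.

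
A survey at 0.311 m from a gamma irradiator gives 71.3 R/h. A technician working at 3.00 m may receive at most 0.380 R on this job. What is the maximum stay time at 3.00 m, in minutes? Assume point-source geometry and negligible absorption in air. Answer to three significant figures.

Since intensity falls as 1/r², rate at 3.00 m:
71.3 × (0.311/3.00)² = 71.3 × 0.01075 = 0.7665 R/h.
Stay time = 0.380 R ÷ 0.7665 R/h = 0.4958 h = 29.75 min.

29.8 min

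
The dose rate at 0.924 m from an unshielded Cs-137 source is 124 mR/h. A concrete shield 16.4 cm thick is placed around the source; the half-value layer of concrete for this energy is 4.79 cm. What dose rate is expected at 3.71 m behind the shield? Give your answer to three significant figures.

Distance alone: (0.924/3.71)² = 0.06203, so 124 × 0.06203 = 7.692 mR/h.
Shield: 16.4/4.79 = 3.424 half-value layers → attenuation 2^(−3.424) = 0.09317.
Combined: 7.692 × 0.09317 = 0.7167 mR/h.

0.717 mR/h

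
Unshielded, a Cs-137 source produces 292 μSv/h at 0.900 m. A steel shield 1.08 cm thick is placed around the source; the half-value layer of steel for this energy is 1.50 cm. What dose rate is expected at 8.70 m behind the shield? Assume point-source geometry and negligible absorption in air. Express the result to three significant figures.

1.90 μSv/h

Distance alone: 292 × (0.900/8.70)² = 292 × 0.01070 = 3.124 μSv/h.
Shield: 1.08/1.50 = 0.7200 half-value layers → attenuation 2^(−0.7200) = 0.6071.
Combined: 3.124 × 0.6071 = 1.897 μSv/h.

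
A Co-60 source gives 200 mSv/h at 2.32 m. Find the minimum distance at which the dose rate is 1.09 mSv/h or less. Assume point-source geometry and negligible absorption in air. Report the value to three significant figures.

Since intensity falls as 1/r², d₂ = d₁·√(I₁/I₂).
I₁/I₂ = 200/1.09 = 183.5, so d₂ = 2.32 × √183.5 = 31.43 m.

31.4 m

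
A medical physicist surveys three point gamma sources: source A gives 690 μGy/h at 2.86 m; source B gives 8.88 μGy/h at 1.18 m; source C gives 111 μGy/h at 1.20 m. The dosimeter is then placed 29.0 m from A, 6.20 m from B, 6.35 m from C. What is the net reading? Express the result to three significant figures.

By superposition, sum each source's inverse-square contribution:
A: 690 × (2.86/29.0)² = 6.711 μGy/h
B: 8.88 × (1.18/6.20)² = 0.3217 μGy/h
C: 111 × (1.20/6.35)² = 3.964 μGy/h
Total = 6.711 + 0.3217 + 3.964 = 11.00 μGy/h.

11.0 μGy/h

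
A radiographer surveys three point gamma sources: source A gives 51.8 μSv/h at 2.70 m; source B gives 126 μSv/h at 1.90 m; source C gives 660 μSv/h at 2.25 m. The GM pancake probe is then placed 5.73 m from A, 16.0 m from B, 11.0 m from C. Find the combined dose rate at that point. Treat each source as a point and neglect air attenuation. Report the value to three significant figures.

By superposition, sum each source's inverse-square contribution:
A: 51.8 × (2.70/5.73)² = 11.50 μSv/h
B: 126 × (1.90/16.0)² = 1.777 μSv/h
C: 660 × (2.25/11.0)² = 27.61 μSv/h
Total = 11.50 + 1.777 + 27.61 = 40.89 μSv/h.

40.9 μSv/h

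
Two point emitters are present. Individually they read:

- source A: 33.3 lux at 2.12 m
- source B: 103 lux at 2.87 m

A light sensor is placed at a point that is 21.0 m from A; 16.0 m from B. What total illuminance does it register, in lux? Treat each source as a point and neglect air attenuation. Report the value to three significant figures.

By superposition, sum each source's inverse-square contribution:
A: 33.3 × (2.12/21.0)² = 0.3394 lux
B: 103 × (2.87/16.0)² = 3.314 lux
Total = 0.3394 + 3.314 = 3.653 lux.

3.65 lux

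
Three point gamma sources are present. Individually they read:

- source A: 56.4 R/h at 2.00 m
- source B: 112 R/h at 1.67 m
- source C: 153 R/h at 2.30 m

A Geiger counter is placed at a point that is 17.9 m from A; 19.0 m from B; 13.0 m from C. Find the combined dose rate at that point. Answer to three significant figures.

By superposition, sum each source's inverse-square contribution:
A: 56.4 × (2.00/17.9)² = 0.7041 R/h
B: 112 × (1.67/19.0)² = 0.8653 R/h
C: 153 × (2.30/13.0)² = 4.789 R/h
Total = 0.7041 + 0.8653 + 4.789 = 6.358 R/h.

6.36 R/h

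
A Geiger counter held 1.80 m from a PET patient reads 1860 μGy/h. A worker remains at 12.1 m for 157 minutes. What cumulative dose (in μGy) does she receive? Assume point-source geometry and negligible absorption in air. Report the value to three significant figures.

Using I₁d₁² = I₂d₂², rate at 12.1 m:
1860 × (1.80/12.1)² = 1860 × 0.02213 = 41.16 μGy/h.
Dose = rate × time = 41.16 μGy/h × 2.617 h = 107.7 μGy.

108 μGy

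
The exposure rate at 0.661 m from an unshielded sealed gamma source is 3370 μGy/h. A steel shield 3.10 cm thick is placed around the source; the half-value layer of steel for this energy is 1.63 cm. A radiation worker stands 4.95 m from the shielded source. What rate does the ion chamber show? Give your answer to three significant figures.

16.1 μGy/h

Distance alone: 3370 × (0.661/4.95)² = 3370 × 0.01783 = 60.09 μGy/h.
Shield: 3.10/1.63 = 1.902 half-value layers → attenuation 2^(−1.902) = 0.2676.
Combined: 60.09 × 0.2676 = 16.08 μGy/h.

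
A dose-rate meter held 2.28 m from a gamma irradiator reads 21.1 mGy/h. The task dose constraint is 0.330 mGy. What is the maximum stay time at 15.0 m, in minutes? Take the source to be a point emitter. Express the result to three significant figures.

Since intensity falls as 1/r², rate at 15.0 m:
(2.28/15.0)² = 0.02310, so 21.1 × 0.02310 = 0.4874 mGy/h.
Stay time = 0.330 mGy ÷ 0.4874 mGy/h = 0.6771 h = 40.63 min.

40.6 min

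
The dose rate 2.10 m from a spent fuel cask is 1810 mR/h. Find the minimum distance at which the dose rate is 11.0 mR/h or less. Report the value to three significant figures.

26.9 m

Intensity scales as (d₁/d₂)², so d₂ = d₁·√(I₁/I₂).
I₁/I₂ = 1810/11.0 = 164.5, so d₂ = 2.10 × √164.5 = 26.93 m.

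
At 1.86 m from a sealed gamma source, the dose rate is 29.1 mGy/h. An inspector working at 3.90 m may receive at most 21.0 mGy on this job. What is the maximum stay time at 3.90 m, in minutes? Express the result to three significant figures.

190 min

Applying the 1/r² law, rate at 3.90 m:
(1.86/3.90)² = 0.2275, so 29.1 × 0.2275 = 6.620 mGy/h.
Stay time = 21.0 mGy ÷ 6.620 mGy/h = 3.172 h = 190.3 min.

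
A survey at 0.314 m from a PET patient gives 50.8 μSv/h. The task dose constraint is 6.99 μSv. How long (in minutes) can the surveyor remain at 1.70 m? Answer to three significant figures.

242 min

Since intensity falls as 1/r², rate at 1.70 m:
(0.314/1.70)² = 0.03412, so 50.8 × 0.03412 = 1.733 μSv/h.
Stay time = 6.99 μSv ÷ 1.733 μSv/h = 4.033 h = 242.0 min.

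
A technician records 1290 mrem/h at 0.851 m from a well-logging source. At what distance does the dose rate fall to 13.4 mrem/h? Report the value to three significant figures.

Since intensity falls as 1/r², d₂ = d₁·√(I₁/I₂).
I₁/I₂ = 1290/13.4 = 96.27, so d₂ = 0.851 × √96.27 = 8.350 m.

8.35 m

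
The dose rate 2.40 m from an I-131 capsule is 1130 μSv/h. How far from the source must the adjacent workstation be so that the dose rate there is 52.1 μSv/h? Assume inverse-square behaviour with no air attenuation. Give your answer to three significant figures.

Intensity scales as (d₁/d₂)², so d₂ = d₁·√(I₁/I₂).
I₁/I₂ = 1130/52.1 = 21.69, so d₂ = 2.40 × √21.69 = 11.18 m.

11.2 m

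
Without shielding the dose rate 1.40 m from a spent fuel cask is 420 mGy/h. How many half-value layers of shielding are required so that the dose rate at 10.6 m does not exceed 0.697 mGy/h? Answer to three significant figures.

At 10.6 m, distance alone gives 420 × (1.40/10.6)² = 420 × 0.01744 = 7.325 mGy/h.
Further attenuation needed: 7.325/0.697 = 10.51.
n = log₂(10.51) = 3.394 half-value layers.

3.39 half-value layers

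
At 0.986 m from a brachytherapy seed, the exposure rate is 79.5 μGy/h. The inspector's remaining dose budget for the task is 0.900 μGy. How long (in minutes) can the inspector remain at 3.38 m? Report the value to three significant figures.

7.98 min

Intensity scales as (d₁/d₂)², so rate at 3.38 m:
(0.986/3.38)² = 0.08510, so 79.5 × 0.08510 = 6.765 μGy/h.
Stay time = 0.900 μGy ÷ 6.765 μGy/h = 0.1330 h = 7.980 min.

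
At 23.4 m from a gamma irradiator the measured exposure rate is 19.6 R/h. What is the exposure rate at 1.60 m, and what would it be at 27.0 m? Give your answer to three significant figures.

Since intensity falls as 1/r²,
At 1.60 m: (23.4/1.60)² = 213.9, so 19.6 × 213.9 = 4192 R/h
At 27.0 m: 4192 × (1.60/27.0)² = 4192 × 0.003512 = 14.72 R/h.

4190 R/h; 14.7 R/h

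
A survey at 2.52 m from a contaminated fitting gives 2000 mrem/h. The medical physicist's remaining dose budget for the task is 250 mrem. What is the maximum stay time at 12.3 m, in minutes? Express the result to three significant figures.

179 min

Using I₁d₁² = I₂d₂², rate at 12.3 m:
2000 × (2.52/12.3)² = 2000 × 0.04198 = 83.96 mrem/h.
Stay time = 250 mrem ÷ 83.96 mrem/h = 2.978 h = 178.7 min.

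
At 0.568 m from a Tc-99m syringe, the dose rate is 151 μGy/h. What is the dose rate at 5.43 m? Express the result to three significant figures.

1.65 μGy/h

Applying the 1/r² law, the rate at 5.43 m is
(0.568/5.43)² = 0.01094, so 151 × 0.01094 = 1.652 μGy/h.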